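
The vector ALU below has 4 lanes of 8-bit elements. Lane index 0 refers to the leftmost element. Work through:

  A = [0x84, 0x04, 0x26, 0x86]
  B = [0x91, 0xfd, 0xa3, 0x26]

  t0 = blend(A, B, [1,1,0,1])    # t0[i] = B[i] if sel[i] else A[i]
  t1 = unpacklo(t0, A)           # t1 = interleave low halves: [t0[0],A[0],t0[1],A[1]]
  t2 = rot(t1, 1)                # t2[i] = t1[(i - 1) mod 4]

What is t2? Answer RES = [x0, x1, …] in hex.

RES = [0x04, 0x91, 0x84, 0xfd]

→ t0 |91|fd|26|26|
→ t1 |91|84|fd|04|
→ t2 |04|91|84|fd|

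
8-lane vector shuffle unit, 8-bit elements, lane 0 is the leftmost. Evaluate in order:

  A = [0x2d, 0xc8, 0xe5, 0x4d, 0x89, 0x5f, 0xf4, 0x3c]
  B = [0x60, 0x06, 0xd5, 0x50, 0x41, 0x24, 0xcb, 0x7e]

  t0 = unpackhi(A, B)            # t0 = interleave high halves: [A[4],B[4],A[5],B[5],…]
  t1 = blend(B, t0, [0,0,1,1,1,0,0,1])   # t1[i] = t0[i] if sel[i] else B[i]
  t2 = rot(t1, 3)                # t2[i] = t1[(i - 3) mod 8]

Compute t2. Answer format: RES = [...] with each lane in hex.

t0 = [0x89, 0x41, 0x5f, 0x24, 0xf4, 0xcb, 0x3c, 0x7e]
t1 = [0x60, 0x06, 0x5f, 0x24, 0xf4, 0x24, 0xcb, 0x7e]
t2 = [0x24, 0xcb, 0x7e, 0x60, 0x06, 0x5f, 0x24, 0xf4]

RES = [0x24, 0xcb, 0x7e, 0x60, 0x06, 0x5f, 0x24, 0xf4]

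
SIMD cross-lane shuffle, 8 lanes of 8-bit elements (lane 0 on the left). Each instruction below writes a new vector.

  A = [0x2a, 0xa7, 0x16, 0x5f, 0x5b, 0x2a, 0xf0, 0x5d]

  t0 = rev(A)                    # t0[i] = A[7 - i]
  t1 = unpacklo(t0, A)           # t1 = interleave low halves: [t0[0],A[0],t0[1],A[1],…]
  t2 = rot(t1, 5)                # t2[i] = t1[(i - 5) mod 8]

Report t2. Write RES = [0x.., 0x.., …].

t0 = [0x5d, 0xf0, 0x2a, 0x5b, 0x5f, 0x16, 0xa7, 0x2a]
t1 = [0x5d, 0x2a, 0xf0, 0xa7, 0x2a, 0x16, 0x5b, 0x5f]
t2 = [0xa7, 0x2a, 0x16, 0x5b, 0x5f, 0x5d, 0x2a, 0xf0]

RES = [0xa7, 0x2a, 0x16, 0x5b, 0x5f, 0x5d, 0x2a, 0xf0]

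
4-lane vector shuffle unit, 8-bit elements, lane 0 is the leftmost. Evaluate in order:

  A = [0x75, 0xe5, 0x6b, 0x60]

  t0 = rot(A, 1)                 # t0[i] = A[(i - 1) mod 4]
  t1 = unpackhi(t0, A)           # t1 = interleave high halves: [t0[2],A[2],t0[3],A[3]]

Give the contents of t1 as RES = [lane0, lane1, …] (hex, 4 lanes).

RES = [ 0xe5  0x6b  0x6b  0x60 ]

t0 = [0x60, 0x75, 0xe5, 0x6b]
t1 = [0xe5, 0x6b, 0x6b, 0x60]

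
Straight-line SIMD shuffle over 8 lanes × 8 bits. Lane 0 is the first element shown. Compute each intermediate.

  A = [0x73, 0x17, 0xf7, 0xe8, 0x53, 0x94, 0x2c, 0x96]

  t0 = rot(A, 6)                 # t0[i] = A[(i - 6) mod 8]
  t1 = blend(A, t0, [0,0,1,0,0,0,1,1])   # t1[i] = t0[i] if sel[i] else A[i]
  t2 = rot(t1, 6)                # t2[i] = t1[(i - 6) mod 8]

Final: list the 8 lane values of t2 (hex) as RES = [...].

RES = [ 0x53  0xe8  0x53  0x94  0x73  0x17  0x73  0x17 ]

t0 = [0xf7, 0xe8, 0x53, 0x94, 0x2c, 0x96, 0x73, 0x17]
t1 = [0x73, 0x17, 0x53, 0xe8, 0x53, 0x94, 0x73, 0x17]
t2 = [0x53, 0xe8, 0x53, 0x94, 0x73, 0x17, 0x73, 0x17]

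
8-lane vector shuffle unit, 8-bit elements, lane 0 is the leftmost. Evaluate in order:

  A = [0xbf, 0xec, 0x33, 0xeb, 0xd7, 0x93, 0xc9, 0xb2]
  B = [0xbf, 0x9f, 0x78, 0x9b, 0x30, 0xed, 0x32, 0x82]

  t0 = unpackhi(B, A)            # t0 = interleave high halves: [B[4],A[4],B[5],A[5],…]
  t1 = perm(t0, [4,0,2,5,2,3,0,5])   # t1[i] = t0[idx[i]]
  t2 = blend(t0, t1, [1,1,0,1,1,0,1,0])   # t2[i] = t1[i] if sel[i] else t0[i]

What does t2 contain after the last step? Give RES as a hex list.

RES = [0x32, 0x30, 0xed, 0xc9, 0xed, 0xc9, 0x30, 0xb2]

t0 = [0x30, 0xd7, 0xed, 0x93, 0x32, 0xc9, 0x82, 0xb2]
t1 = [0x32, 0x30, 0xed, 0xc9, 0xed, 0x93, 0x30, 0xc9]
t2 = [0x32, 0x30, 0xed, 0xc9, 0xed, 0xc9, 0x30, 0xb2]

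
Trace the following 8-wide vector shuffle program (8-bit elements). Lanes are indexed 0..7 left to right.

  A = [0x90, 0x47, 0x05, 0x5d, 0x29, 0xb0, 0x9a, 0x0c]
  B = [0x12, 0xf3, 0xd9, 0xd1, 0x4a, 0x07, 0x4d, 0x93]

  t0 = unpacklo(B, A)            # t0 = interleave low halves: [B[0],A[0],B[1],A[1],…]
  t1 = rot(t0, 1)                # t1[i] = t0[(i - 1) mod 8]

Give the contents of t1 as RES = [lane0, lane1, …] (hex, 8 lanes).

  t0: 12 90 f3 47 d9 05 d1 5d
  t1: 5d 12 90 f3 47 d9 05 d1

RES = [ 0x5d  0x12  0x90  0xf3  0x47  0xd9  0x05  0xd1 ]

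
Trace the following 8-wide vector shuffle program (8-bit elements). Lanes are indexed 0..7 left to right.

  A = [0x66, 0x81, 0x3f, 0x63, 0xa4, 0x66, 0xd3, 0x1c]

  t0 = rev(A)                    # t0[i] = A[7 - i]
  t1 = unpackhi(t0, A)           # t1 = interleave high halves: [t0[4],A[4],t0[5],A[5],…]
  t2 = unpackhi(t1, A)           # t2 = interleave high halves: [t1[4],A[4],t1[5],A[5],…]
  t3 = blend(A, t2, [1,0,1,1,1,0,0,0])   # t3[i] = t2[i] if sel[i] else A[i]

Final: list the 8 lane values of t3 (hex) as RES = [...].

RES = [ 0x81  0x81  0xd3  0x66  0x66  0x66  0xd3  0x1c ]

  t0: 1c d3 66 a4 63 3f 81 66
  t1: 63 a4 3f 66 81 d3 66 1c
  t2: 81 a4 d3 66 66 d3 1c 1c
  t3: 81 81 d3 66 66 66 d3 1c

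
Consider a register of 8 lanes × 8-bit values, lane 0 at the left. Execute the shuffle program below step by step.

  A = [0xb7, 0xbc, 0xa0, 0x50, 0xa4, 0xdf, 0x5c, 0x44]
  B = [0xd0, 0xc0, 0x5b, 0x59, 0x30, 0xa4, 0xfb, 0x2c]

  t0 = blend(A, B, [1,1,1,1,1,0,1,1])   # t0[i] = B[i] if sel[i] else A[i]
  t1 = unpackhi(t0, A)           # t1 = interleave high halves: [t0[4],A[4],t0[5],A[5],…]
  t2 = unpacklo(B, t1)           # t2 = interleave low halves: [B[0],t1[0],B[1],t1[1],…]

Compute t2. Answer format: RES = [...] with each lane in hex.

RES = [ 0xd0  0x30  0xc0  0xa4  0x5b  0xdf  0x59  0xdf ]

t0 = [0xd0, 0xc0, 0x5b, 0x59, 0x30, 0xdf, 0xfb, 0x2c]
t1 = [0x30, 0xa4, 0xdf, 0xdf, 0xfb, 0x5c, 0x2c, 0x44]
t2 = [0xd0, 0x30, 0xc0, 0xa4, 0x5b, 0xdf, 0x59, 0xdf]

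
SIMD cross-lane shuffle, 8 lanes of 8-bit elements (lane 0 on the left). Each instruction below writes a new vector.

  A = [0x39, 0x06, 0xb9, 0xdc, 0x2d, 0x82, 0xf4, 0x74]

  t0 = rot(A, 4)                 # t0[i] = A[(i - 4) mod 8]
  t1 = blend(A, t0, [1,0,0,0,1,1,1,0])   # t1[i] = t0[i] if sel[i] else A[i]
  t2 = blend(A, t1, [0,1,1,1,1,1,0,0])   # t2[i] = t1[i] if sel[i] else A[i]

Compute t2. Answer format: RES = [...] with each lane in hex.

  t0: 2d 82 f4 74 39 06 b9 dc
  t1: 2d 06 b9 dc 39 06 b9 74
  t2: 39 06 b9 dc 39 06 f4 74

RES = [0x39, 0x06, 0xb9, 0xdc, 0x39, 0x06, 0xf4, 0x74]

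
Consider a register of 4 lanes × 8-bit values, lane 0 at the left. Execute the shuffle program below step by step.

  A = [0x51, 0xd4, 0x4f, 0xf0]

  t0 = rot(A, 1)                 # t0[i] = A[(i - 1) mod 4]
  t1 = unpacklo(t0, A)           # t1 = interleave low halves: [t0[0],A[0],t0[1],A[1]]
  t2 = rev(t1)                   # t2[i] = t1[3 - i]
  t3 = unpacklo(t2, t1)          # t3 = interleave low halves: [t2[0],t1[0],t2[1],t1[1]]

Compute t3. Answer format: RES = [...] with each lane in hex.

RES = [ 0xd4  0xf0  0x51  0x51 ]

  t0: f0 51 d4 4f
  t1: f0 51 51 d4
  t2: d4 51 51 f0
  t3: d4 f0 51 51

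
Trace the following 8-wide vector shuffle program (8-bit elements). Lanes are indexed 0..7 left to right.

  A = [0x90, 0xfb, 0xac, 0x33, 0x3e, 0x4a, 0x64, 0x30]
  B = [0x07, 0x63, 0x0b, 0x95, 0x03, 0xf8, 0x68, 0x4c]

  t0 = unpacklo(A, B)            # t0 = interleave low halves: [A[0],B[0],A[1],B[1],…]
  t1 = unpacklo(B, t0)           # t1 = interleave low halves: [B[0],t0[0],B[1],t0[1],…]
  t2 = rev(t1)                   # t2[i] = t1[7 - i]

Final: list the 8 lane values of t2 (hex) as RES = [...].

RES = [ 0x63  0x95  0xfb  0x0b  0x07  0x63  0x90  0x07 ]

t0 = [0x90, 0x07, 0xfb, 0x63, 0xac, 0x0b, 0x33, 0x95]
t1 = [0x07, 0x90, 0x63, 0x07, 0x0b, 0xfb, 0x95, 0x63]
t2 = [0x63, 0x95, 0xfb, 0x0b, 0x07, 0x63, 0x90, 0x07]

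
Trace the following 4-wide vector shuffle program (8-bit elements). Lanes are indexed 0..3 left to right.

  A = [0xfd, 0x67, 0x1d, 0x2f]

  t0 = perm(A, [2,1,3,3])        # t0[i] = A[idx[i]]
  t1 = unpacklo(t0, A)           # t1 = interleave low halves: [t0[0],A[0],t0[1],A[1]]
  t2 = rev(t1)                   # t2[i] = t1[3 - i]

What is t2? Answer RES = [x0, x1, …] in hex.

  t0: 1d 67 2f 2f
  t1: 1d fd 67 67
  t2: 67 67 fd 1d

RES = [0x67, 0x67, 0xfd, 0x1d]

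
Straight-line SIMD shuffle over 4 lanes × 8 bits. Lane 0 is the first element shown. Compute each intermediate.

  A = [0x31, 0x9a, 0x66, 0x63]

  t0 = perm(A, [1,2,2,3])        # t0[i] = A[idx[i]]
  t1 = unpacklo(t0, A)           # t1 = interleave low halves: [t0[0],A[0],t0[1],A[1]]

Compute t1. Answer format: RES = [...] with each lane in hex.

t0 = [0x9a, 0x66, 0x66, 0x63]
t1 = [0x9a, 0x31, 0x66, 0x9a]

RES = [0x9a, 0x31, 0x66, 0x9a]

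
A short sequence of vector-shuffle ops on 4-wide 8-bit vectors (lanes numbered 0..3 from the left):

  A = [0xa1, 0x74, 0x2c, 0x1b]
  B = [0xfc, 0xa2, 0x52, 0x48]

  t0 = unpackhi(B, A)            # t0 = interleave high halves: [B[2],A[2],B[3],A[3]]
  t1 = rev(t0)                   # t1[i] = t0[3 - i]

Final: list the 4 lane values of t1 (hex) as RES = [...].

RES = [ 0x1b  0x48  0x2c  0x52 ]

t0 = [0x52, 0x2c, 0x48, 0x1b]
t1 = [0x1b, 0x48, 0x2c, 0x52]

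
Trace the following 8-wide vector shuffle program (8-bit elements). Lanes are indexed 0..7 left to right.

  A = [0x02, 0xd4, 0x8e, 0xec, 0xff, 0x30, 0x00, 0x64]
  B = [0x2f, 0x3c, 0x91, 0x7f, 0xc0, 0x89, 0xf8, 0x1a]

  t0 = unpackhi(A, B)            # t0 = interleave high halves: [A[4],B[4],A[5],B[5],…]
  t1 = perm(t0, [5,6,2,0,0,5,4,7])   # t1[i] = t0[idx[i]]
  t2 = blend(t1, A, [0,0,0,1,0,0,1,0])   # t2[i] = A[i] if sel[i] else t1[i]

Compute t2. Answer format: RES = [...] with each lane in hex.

RES = [0xf8, 0x64, 0x30, 0xec, 0xff, 0xf8, 0x00, 0x1a]

→ t0 |ff|c0|30|89|00|f8|64|1a|
→ t1 |f8|64|30|ff|ff|f8|00|1a|
→ t2 |f8|64|30|ec|ff|f8|00|1a|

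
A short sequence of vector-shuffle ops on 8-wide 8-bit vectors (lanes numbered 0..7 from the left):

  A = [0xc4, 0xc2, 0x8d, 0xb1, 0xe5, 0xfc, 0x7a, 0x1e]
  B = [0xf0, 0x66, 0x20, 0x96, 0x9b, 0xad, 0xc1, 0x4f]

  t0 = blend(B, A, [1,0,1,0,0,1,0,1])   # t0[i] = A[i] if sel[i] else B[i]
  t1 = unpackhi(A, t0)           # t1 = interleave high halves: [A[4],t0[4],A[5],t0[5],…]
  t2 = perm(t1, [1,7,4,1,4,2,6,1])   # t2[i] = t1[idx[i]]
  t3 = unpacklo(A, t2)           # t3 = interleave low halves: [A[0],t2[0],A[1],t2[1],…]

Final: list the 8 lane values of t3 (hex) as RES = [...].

→ t0 |c4|66|8d|96|9b|fc|c1|1e|
→ t1 |e5|9b|fc|fc|7a|c1|1e|1e|
→ t2 |9b|1e|7a|9b|7a|fc|1e|9b|
→ t3 |c4|9b|c2|1e|8d|7a|b1|9b|

RES = [ 0xc4  0x9b  0xc2  0x1e  0x8d  0x7a  0xb1  0x9b ]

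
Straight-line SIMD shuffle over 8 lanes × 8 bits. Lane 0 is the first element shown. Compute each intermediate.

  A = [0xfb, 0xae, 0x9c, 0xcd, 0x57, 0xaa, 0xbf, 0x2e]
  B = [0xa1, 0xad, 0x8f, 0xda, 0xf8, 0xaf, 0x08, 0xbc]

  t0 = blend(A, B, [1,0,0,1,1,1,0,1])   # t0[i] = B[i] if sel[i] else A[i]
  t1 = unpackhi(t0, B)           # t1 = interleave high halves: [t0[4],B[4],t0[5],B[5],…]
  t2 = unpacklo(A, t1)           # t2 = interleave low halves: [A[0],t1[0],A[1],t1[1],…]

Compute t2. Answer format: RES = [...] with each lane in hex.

RES = [0xfb, 0xf8, 0xae, 0xf8, 0x9c, 0xaf, 0xcd, 0xaf]

  t0: a1 ae 9c da f8 af bf bc
  t1: f8 f8 af af bf 08 bc bc
  t2: fb f8 ae f8 9c af cd af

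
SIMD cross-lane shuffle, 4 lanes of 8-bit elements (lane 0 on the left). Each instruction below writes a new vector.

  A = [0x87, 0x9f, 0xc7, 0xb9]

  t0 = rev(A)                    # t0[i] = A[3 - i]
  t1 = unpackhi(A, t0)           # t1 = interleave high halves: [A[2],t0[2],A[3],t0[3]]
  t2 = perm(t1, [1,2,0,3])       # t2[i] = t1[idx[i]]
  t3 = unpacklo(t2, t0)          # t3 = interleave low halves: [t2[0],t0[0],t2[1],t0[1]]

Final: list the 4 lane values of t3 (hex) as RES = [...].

RES = [ 0x9f  0xb9  0xb9  0xc7 ]

→ t0 |b9|c7|9f|87|
→ t1 |c7|9f|b9|87|
→ t2 |9f|b9|c7|87|
→ t3 |9f|b9|b9|c7|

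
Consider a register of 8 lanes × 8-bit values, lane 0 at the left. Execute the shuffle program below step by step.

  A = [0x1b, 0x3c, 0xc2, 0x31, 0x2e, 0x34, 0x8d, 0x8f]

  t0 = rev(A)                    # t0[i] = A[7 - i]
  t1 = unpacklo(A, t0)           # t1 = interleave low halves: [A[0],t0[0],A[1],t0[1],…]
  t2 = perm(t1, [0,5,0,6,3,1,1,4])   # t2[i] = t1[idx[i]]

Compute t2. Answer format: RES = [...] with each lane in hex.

→ t0 |8f|8d|34|2e|31|c2|3c|1b|
→ t1 |1b|8f|3c|8d|c2|34|31|2e|
→ t2 |1b|34|1b|31|8d|8f|8f|c2|

RES = [ 0x1b  0x34  0x1b  0x31  0x8d  0x8f  0x8f  0xc2 ]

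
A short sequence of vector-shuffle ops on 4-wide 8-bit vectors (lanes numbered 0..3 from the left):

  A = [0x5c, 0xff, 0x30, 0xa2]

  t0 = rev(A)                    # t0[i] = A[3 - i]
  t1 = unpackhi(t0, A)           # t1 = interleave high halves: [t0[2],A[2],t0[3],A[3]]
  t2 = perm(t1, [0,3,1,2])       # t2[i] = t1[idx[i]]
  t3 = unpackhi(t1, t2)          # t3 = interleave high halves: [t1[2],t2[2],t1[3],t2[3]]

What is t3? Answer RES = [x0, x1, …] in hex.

t0 = [0xa2, 0x30, 0xff, 0x5c]
t1 = [0xff, 0x30, 0x5c, 0xa2]
t2 = [0xff, 0xa2, 0x30, 0x5c]
t3 = [0x5c, 0x30, 0xa2, 0x5c]

RES = [ 0x5c  0x30  0xa2  0x5c ]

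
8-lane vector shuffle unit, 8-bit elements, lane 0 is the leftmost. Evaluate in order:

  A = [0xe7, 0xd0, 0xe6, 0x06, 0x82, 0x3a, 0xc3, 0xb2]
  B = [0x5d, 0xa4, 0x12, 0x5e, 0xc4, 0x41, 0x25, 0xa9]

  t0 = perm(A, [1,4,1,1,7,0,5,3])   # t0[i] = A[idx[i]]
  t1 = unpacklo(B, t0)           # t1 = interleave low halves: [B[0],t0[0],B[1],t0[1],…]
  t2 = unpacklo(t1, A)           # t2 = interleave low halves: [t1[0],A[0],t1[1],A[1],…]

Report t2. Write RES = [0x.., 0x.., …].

RES = [ 0x5d  0xe7  0xd0  0xd0  0xa4  0xe6  0x82  0x06 ]

→ t0 |d0|82|d0|d0|b2|e7|3a|06|
→ t1 |5d|d0|a4|82|12|d0|5e|d0|
→ t2 |5d|e7|d0|d0|a4|e6|82|06|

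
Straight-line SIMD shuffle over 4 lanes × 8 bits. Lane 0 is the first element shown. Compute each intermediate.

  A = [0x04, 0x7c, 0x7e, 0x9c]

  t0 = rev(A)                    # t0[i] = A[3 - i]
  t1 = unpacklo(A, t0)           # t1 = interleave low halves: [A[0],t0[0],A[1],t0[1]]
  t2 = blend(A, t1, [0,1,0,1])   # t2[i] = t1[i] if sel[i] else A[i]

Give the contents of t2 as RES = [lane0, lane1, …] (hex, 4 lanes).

t0 = [0x9c, 0x7e, 0x7c, 0x04]
t1 = [0x04, 0x9c, 0x7c, 0x7e]
t2 = [0x04, 0x9c, 0x7e, 0x7e]

RES = [0x04, 0x9c, 0x7e, 0x7e]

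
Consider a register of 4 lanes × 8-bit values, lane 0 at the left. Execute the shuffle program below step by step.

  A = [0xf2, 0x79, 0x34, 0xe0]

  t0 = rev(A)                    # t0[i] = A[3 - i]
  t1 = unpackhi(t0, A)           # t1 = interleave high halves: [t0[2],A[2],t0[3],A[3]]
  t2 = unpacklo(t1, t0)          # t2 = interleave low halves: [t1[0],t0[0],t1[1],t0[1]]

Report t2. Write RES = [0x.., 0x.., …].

RES = [ 0x79  0xe0  0x34  0x34 ]

→ t0 |e0|34|79|f2|
→ t1 |79|34|f2|e0|
→ t2 |79|e0|34|34|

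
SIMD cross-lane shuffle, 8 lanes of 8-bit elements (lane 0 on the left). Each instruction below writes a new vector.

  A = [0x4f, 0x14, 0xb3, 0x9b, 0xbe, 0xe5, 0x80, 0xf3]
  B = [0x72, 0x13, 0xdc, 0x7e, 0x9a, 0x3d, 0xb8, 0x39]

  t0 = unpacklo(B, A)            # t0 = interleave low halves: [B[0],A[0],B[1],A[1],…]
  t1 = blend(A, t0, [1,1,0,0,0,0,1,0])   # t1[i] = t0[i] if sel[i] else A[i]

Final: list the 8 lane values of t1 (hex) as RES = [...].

RES = [0x72, 0x4f, 0xb3, 0x9b, 0xbe, 0xe5, 0x7e, 0xf3]

→ t0 |72|4f|13|14|dc|b3|7e|9b|
→ t1 |72|4f|b3|9b|be|e5|7e|f3|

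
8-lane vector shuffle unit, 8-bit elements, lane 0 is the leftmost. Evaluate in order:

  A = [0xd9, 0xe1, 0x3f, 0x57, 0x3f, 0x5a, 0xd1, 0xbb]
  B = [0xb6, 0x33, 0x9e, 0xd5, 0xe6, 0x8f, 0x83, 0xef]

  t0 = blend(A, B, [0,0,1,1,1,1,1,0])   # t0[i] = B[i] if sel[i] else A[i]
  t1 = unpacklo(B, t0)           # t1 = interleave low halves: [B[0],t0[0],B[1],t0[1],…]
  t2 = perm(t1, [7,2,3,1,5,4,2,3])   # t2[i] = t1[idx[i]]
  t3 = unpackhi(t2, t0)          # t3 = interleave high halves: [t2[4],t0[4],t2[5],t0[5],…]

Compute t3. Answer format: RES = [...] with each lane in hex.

t0 = [0xd9, 0xe1, 0x9e, 0xd5, 0xe6, 0x8f, 0x83, 0xbb]
t1 = [0xb6, 0xd9, 0x33, 0xe1, 0x9e, 0x9e, 0xd5, 0xd5]
t2 = [0xd5, 0x33, 0xe1, 0xd9, 0x9e, 0x9e, 0x33, 0xe1]
t3 = [0x9e, 0xe6, 0x9e, 0x8f, 0x33, 0x83, 0xe1, 0xbb]

RES = [0x9e, 0xe6, 0x9e, 0x8f, 0x33, 0x83, 0xe1, 0xbb]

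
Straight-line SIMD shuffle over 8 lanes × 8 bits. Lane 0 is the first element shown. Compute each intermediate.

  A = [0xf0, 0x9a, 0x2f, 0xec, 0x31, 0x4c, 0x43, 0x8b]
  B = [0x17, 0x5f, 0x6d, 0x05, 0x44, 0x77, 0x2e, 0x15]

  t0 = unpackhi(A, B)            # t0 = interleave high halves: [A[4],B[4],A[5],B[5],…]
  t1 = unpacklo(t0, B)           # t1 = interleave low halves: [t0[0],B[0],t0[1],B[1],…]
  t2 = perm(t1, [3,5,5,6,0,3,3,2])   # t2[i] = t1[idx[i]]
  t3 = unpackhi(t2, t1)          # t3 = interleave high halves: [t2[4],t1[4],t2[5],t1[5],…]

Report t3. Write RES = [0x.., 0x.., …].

  t0: 31 44 4c 77 43 2e 8b 15
  t1: 31 17 44 5f 4c 6d 77 05
  t2: 5f 6d 6d 77 31 5f 5f 44
  t3: 31 4c 5f 6d 5f 77 44 05

RES = [ 0x31  0x4c  0x5f  0x6d  0x5f  0x77  0x44  0x05 ]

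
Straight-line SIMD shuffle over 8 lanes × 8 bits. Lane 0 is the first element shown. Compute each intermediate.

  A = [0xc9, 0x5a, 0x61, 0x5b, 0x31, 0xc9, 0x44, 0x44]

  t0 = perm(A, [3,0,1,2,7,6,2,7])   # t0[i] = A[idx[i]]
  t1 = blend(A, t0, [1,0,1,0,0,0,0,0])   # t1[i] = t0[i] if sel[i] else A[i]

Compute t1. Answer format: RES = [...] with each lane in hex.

→ t0 |5b|c9|5a|61|44|44|61|44|
→ t1 |5b|5a|5a|5b|31|c9|44|44|

RES = [ 0x5b  0x5a  0x5a  0x5b  0x31  0xc9  0x44  0x44 ]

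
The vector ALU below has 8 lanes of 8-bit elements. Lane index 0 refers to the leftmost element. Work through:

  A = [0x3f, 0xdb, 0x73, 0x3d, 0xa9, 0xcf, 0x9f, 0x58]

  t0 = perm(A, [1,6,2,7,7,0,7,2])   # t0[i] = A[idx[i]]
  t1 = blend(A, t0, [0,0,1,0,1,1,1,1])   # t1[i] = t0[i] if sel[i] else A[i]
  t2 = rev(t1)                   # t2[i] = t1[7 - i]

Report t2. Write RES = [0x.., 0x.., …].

RES = [ 0x73  0x58  0x3f  0x58  0x3d  0x73  0xdb  0x3f ]

  t0: db 9f 73 58 58 3f 58 73
  t1: 3f db 73 3d 58 3f 58 73
  t2: 73 58 3f 58 3d 73 db 3f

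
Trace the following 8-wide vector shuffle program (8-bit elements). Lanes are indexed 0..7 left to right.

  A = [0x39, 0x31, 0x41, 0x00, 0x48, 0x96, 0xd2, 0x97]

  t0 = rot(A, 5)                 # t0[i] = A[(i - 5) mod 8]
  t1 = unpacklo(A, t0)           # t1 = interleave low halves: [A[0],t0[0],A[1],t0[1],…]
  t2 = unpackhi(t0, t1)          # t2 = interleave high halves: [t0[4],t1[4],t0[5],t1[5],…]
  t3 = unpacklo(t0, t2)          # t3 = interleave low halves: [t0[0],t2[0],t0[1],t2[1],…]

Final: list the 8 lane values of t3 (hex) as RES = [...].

t0 = [0x00, 0x48, 0x96, 0xd2, 0x97, 0x39, 0x31, 0x41]
t1 = [0x39, 0x00, 0x31, 0x48, 0x41, 0x96, 0x00, 0xd2]
t2 = [0x97, 0x41, 0x39, 0x96, 0x31, 0x00, 0x41, 0xd2]
t3 = [0x00, 0x97, 0x48, 0x41, 0x96, 0x39, 0xd2, 0x96]

RES = [ 0x00  0x97  0x48  0x41  0x96  0x39  0xd2  0x96 ]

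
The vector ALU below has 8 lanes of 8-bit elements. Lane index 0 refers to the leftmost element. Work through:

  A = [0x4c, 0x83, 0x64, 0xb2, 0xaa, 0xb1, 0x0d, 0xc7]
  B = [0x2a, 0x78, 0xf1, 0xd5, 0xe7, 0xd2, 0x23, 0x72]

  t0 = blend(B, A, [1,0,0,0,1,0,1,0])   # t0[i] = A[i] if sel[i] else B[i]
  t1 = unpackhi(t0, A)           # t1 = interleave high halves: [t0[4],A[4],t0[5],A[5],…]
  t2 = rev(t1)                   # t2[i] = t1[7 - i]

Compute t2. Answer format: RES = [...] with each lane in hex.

→ t0 |4c|78|f1|d5|aa|d2|0d|72|
→ t1 |aa|aa|d2|b1|0d|0d|72|c7|
→ t2 |c7|72|0d|0d|b1|d2|aa|aa|

RES = [0xc7, 0x72, 0x0d, 0x0d, 0xb1, 0xd2, 0xaa, 0xaa]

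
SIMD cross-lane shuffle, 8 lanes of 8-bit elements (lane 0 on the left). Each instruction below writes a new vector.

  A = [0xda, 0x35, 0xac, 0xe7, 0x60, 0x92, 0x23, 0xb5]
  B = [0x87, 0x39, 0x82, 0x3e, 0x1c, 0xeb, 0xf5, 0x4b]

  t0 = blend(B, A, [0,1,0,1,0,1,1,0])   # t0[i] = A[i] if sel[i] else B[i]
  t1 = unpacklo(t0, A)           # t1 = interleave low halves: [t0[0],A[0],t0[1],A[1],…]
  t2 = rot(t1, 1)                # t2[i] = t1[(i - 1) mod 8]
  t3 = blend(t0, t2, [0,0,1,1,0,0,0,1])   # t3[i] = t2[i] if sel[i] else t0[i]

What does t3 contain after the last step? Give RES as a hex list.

  t0: 87 35 82 e7 1c 92 23 4b
  t1: 87 da 35 35 82 ac e7 e7
  t2: e7 87 da 35 35 82 ac e7
  t3: 87 35 da 35 1c 92 23 e7

RES = [0x87, 0x35, 0xda, 0x35, 0x1c, 0x92, 0x23, 0xe7]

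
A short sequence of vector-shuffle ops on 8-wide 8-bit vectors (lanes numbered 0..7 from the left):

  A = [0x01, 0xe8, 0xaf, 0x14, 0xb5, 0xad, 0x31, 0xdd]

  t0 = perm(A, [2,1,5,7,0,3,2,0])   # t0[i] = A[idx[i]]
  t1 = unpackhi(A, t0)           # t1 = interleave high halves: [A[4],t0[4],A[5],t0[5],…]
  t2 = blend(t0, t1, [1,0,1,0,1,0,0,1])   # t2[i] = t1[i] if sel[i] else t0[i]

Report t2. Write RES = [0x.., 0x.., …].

RES = [0xb5, 0xe8, 0xad, 0xdd, 0x31, 0x14, 0xaf, 0x01]

→ t0 |af|e8|ad|dd|01|14|af|01|
→ t1 |b5|01|ad|14|31|af|dd|01|
→ t2 |b5|e8|ad|dd|31|14|af|01|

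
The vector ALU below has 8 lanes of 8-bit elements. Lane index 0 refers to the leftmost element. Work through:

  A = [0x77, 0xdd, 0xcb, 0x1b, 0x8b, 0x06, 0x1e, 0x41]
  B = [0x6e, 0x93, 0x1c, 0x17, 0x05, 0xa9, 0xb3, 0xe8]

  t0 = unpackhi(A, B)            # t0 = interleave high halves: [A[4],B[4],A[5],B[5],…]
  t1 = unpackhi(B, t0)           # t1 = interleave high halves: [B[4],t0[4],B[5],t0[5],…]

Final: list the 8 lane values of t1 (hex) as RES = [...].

t0 = [0x8b, 0x05, 0x06, 0xa9, 0x1e, 0xb3, 0x41, 0xe8]
t1 = [0x05, 0x1e, 0xa9, 0xb3, 0xb3, 0x41, 0xe8, 0xe8]

RES = [ 0x05  0x1e  0xa9  0xb3  0xb3  0x41  0xe8  0xe8 ]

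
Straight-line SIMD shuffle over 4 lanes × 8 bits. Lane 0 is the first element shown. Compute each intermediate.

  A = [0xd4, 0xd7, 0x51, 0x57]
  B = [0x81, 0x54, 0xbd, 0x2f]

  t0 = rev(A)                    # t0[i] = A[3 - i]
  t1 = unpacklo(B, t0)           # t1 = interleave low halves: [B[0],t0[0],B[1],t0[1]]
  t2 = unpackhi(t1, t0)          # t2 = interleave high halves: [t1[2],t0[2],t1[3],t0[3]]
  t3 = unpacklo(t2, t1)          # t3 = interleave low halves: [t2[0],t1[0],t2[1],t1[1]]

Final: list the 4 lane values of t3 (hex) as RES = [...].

t0 = [0x57, 0x51, 0xd7, 0xd4]
t1 = [0x81, 0x57, 0x54, 0x51]
t2 = [0x54, 0xd7, 0x51, 0xd4]
t3 = [0x54, 0x81, 0xd7, 0x57]

RES = [0x54, 0x81, 0xd7, 0x57]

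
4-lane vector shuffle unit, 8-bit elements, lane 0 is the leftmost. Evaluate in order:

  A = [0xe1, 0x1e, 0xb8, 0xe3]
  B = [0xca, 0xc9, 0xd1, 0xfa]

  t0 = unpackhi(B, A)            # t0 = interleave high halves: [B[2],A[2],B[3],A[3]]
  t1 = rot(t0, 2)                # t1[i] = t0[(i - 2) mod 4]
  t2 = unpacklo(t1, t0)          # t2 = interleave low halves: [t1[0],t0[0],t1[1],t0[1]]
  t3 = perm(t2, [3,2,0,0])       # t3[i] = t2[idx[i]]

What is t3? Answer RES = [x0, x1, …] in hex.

t0 = [0xd1, 0xb8, 0xfa, 0xe3]
t1 = [0xfa, 0xe3, 0xd1, 0xb8]
t2 = [0xfa, 0xd1, 0xe3, 0xb8]
t3 = [0xb8, 0xe3, 0xfa, 0xfa]

RES = [0xb8, 0xe3, 0xfa, 0xfa]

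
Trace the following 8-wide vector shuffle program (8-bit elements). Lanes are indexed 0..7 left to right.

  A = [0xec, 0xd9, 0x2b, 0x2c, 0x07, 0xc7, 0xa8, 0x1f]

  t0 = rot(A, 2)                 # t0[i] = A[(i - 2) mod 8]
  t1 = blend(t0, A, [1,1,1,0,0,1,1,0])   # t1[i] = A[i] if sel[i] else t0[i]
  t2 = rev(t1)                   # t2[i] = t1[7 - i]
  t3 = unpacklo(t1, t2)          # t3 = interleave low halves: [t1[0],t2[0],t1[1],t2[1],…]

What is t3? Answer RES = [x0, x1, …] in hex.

RES = [ 0xec  0xc7  0xd9  0xa8  0x2b  0xc7  0xd9  0x2b ]

  t0: a8 1f ec d9 2b 2c 07 c7
  t1: ec d9 2b d9 2b c7 a8 c7
  t2: c7 a8 c7 2b d9 2b d9 ec
  t3: ec c7 d9 a8 2b c7 d9 2b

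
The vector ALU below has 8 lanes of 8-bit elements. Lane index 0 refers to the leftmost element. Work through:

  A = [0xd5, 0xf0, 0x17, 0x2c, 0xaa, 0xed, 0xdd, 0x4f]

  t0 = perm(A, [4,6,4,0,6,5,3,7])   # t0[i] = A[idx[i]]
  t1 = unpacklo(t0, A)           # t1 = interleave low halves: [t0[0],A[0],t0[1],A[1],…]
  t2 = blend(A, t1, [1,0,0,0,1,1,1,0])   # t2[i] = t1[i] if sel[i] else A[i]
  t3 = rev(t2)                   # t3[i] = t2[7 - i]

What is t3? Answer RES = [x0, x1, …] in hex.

RES = [ 0x4f  0xd5  0x17  0xaa  0x2c  0x17  0xf0  0xaa ]

t0 = [0xaa, 0xdd, 0xaa, 0xd5, 0xdd, 0xed, 0x2c, 0x4f]
t1 = [0xaa, 0xd5, 0xdd, 0xf0, 0xaa, 0x17, 0xd5, 0x2c]
t2 = [0xaa, 0xf0, 0x17, 0x2c, 0xaa, 0x17, 0xd5, 0x4f]
t3 = [0x4f, 0xd5, 0x17, 0xaa, 0x2c, 0x17, 0xf0, 0xaa]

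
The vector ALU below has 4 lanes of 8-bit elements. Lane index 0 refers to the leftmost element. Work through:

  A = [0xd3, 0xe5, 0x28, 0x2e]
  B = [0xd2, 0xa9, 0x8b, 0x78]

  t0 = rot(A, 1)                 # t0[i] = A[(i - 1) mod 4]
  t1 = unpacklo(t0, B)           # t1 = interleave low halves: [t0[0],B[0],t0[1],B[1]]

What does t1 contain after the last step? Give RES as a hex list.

→ t0 |2e|d3|e5|28|
→ t1 |2e|d2|d3|a9|

RES = [ 0x2e  0xd2  0xd3  0xa9 ]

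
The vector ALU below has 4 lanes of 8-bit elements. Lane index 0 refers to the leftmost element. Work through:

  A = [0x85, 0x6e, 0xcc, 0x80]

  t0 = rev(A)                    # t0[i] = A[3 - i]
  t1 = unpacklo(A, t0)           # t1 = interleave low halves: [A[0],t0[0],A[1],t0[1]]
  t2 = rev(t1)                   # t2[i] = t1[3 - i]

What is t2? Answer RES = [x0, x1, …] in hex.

→ t0 |80|cc|6e|85|
→ t1 |85|80|6e|cc|
→ t2 |cc|6e|80|85|

RES = [0xcc, 0x6e, 0x80, 0x85]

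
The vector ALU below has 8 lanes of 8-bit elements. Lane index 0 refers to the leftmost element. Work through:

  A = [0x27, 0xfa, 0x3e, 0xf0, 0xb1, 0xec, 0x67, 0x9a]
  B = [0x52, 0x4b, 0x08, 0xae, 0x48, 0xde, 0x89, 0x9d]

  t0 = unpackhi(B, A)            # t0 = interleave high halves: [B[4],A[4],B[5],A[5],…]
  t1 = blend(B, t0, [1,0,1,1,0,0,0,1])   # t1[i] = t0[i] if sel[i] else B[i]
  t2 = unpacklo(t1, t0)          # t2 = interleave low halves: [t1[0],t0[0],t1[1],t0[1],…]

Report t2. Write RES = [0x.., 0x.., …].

RES = [0x48, 0x48, 0x4b, 0xb1, 0xde, 0xde, 0xec, 0xec]

  t0: 48 b1 de ec 89 67 9d 9a
  t1: 48 4b de ec 48 de 89 9a
  t2: 48 48 4b b1 de de ec ec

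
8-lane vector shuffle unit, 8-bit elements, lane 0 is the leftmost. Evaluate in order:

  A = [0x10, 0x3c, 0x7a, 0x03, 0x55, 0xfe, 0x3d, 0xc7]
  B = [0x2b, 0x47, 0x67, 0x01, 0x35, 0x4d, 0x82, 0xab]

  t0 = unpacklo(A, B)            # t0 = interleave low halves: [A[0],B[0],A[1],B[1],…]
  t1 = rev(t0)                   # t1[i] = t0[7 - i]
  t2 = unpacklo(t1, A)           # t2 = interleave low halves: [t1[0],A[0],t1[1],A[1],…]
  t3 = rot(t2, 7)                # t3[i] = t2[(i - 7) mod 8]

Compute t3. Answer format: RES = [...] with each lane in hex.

t0 = [0x10, 0x2b, 0x3c, 0x47, 0x7a, 0x67, 0x03, 0x01]
t1 = [0x01, 0x03, 0x67, 0x7a, 0x47, 0x3c, 0x2b, 0x10]
t2 = [0x01, 0x10, 0x03, 0x3c, 0x67, 0x7a, 0x7a, 0x03]
t3 = [0x10, 0x03, 0x3c, 0x67, 0x7a, 0x7a, 0x03, 0x01]

RES = [ 0x10  0x03  0x3c  0x67  0x7a  0x7a  0x03  0x01 ]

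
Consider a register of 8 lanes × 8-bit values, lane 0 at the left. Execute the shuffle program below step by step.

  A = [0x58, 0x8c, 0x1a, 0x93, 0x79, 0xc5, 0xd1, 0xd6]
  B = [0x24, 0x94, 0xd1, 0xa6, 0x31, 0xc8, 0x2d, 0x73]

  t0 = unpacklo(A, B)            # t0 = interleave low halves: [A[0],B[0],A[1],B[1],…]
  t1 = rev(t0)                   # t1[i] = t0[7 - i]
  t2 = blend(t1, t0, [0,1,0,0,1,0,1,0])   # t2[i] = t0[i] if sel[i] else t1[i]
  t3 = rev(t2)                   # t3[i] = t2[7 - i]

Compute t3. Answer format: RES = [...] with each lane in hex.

RES = [ 0x58  0x93  0x8c  0x1a  0x1a  0xd1  0x24  0xa6 ]

→ t0 |58|24|8c|94|1a|d1|93|a6|
→ t1 |a6|93|d1|1a|94|8c|24|58|
→ t2 |a6|24|d1|1a|1a|8c|93|58|
→ t3 |58|93|8c|1a|1a|d1|24|a6|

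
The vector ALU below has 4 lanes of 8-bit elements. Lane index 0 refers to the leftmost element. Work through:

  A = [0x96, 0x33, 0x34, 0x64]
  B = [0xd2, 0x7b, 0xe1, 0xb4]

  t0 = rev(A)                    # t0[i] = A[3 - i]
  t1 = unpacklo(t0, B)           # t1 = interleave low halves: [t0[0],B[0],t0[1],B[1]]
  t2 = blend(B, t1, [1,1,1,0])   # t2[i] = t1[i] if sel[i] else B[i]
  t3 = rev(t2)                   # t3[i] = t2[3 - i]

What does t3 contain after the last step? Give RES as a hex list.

RES = [0xb4, 0x34, 0xd2, 0x64]

t0 = [0x64, 0x34, 0x33, 0x96]
t1 = [0x64, 0xd2, 0x34, 0x7b]
t2 = [0x64, 0xd2, 0x34, 0xb4]
t3 = [0xb4, 0x34, 0xd2, 0x64]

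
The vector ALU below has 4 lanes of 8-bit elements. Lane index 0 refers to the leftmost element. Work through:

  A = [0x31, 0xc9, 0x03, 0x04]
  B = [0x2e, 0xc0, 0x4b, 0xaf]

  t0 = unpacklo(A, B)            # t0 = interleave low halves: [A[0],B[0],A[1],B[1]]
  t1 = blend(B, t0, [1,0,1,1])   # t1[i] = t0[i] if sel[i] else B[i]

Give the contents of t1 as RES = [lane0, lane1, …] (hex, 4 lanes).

  t0: 31 2e c9 c0
  t1: 31 c0 c9 c0

RES = [ 0x31  0xc0  0xc9  0xc0 ]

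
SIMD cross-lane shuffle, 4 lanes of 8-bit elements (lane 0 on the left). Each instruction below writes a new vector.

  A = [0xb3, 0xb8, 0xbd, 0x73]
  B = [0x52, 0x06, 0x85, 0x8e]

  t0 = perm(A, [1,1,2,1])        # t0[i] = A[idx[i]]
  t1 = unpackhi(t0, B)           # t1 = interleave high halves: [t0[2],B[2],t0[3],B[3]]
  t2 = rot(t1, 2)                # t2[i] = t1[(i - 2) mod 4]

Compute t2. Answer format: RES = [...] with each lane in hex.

  t0: b8 b8 bd b8
  t1: bd 85 b8 8e
  t2: b8 8e bd 85

RES = [0xb8, 0x8e, 0xbd, 0x85]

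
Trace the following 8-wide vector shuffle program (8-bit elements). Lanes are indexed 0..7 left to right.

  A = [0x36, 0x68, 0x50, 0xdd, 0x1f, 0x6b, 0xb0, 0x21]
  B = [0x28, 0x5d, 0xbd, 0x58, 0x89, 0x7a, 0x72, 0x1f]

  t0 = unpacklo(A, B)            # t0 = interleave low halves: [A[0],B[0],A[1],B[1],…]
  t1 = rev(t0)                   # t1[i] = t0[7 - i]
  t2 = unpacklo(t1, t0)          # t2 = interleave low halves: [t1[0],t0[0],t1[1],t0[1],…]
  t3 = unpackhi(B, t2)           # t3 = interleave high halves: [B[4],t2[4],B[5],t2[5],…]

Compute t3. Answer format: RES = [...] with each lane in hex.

RES = [ 0x89  0xbd  0x7a  0x68  0x72  0x50  0x1f  0x5d ]

t0 = [0x36, 0x28, 0x68, 0x5d, 0x50, 0xbd, 0xdd, 0x58]
t1 = [0x58, 0xdd, 0xbd, 0x50, 0x5d, 0x68, 0x28, 0x36]
t2 = [0x58, 0x36, 0xdd, 0x28, 0xbd, 0x68, 0x50, 0x5d]
t3 = [0x89, 0xbd, 0x7a, 0x68, 0x72, 0x50, 0x1f, 0x5d]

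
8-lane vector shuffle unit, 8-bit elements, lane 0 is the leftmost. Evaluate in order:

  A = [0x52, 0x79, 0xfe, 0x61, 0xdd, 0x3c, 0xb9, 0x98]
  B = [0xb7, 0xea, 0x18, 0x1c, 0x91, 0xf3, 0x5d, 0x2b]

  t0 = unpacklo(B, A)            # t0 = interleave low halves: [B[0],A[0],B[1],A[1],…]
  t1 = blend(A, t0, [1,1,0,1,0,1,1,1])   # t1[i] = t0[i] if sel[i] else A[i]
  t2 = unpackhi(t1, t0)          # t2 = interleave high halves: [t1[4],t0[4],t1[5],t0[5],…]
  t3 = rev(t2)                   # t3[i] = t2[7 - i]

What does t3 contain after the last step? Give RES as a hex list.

RES = [0x61, 0x61, 0x1c, 0x1c, 0xfe, 0xfe, 0x18, 0xdd]

t0 = [0xb7, 0x52, 0xea, 0x79, 0x18, 0xfe, 0x1c, 0x61]
t1 = [0xb7, 0x52, 0xfe, 0x79, 0xdd, 0xfe, 0x1c, 0x61]
t2 = [0xdd, 0x18, 0xfe, 0xfe, 0x1c, 0x1c, 0x61, 0x61]
t3 = [0x61, 0x61, 0x1c, 0x1c, 0xfe, 0xfe, 0x18, 0xdd]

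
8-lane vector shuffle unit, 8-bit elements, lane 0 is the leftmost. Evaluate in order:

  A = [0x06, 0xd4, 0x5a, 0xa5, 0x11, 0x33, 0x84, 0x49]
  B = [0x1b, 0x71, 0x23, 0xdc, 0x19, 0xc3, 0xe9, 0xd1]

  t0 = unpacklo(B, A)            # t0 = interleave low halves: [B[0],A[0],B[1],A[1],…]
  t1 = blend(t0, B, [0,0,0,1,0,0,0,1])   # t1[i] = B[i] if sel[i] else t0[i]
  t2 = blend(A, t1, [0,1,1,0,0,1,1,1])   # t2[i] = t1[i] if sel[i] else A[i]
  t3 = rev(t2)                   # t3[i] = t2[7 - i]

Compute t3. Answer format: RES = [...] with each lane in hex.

RES = [0xd1, 0xdc, 0x5a, 0x11, 0xa5, 0x71, 0x06, 0x06]

  t0: 1b 06 71 d4 23 5a dc a5
  t1: 1b 06 71 dc 23 5a dc d1
  t2: 06 06 71 a5 11 5a dc d1
  t3: d1 dc 5a 11 a5 71 06 06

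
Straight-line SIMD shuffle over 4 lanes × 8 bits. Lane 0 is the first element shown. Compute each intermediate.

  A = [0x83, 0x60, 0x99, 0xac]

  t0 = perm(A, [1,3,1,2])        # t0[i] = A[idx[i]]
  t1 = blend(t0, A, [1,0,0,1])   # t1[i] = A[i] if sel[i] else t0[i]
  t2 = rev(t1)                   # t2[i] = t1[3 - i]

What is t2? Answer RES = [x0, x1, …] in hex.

→ t0 |60|ac|60|99|
→ t1 |83|ac|60|ac|
→ t2 |ac|60|ac|83|

RES = [ 0xac  0x60  0xac  0x83 ]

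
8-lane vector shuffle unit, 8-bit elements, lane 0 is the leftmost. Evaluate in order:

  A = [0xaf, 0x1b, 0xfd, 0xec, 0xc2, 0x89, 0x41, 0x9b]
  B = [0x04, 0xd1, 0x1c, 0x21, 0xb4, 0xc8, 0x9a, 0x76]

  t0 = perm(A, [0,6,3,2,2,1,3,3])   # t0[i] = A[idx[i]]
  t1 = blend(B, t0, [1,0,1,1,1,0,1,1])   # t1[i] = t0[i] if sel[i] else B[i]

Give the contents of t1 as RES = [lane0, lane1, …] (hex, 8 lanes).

RES = [0xaf, 0xd1, 0xec, 0xfd, 0xfd, 0xc8, 0xec, 0xec]

t0 = [0xaf, 0x41, 0xec, 0xfd, 0xfd, 0x1b, 0xec, 0xec]
t1 = [0xaf, 0xd1, 0xec, 0xfd, 0xfd, 0xc8, 0xec, 0xec]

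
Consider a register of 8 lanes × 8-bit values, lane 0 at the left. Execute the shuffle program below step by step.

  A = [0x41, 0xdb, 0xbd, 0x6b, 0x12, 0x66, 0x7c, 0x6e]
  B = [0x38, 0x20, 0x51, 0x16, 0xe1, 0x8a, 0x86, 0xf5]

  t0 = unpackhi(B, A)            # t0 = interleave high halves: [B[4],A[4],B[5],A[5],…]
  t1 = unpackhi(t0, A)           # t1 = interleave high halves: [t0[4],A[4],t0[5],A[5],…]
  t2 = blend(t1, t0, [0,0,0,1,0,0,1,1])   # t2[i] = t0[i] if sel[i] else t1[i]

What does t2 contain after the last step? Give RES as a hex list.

t0 = [0xe1, 0x12, 0x8a, 0x66, 0x86, 0x7c, 0xf5, 0x6e]
t1 = [0x86, 0x12, 0x7c, 0x66, 0xf5, 0x7c, 0x6e, 0x6e]
t2 = [0x86, 0x12, 0x7c, 0x66, 0xf5, 0x7c, 0xf5, 0x6e]

RES = [ 0x86  0x12  0x7c  0x66  0xf5  0x7c  0xf5  0x6e ]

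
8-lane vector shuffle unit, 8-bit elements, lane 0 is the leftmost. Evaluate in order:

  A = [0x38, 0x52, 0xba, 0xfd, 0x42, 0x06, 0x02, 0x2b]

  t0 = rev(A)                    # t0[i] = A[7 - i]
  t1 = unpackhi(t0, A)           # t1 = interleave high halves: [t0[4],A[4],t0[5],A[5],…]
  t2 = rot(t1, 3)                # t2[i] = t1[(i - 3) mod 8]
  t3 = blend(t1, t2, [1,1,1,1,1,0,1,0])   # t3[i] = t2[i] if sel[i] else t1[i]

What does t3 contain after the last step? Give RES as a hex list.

RES = [0x02, 0x38, 0x2b, 0xfd, 0x42, 0x02, 0x06, 0x2b]

→ t0 |2b|02|06|42|fd|ba|52|38|
→ t1 |fd|42|ba|06|52|02|38|2b|
→ t2 |02|38|2b|fd|42|ba|06|52|
→ t3 |02|38|2b|fd|42|02|06|2b|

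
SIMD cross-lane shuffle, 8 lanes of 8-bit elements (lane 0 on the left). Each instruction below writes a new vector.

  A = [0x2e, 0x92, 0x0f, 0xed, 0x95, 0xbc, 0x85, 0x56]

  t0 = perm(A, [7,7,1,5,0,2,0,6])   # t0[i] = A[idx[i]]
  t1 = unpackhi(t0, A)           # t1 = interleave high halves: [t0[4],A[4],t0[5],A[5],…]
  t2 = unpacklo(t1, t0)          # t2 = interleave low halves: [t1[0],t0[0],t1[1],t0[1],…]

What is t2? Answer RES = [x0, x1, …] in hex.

→ t0 |56|56|92|bc|2e|0f|2e|85|
→ t1 |2e|95|0f|bc|2e|85|85|56|
→ t2 |2e|56|95|56|0f|92|bc|bc|

RES = [0x2e, 0x56, 0x95, 0x56, 0x0f, 0x92, 0xbc, 0xbc]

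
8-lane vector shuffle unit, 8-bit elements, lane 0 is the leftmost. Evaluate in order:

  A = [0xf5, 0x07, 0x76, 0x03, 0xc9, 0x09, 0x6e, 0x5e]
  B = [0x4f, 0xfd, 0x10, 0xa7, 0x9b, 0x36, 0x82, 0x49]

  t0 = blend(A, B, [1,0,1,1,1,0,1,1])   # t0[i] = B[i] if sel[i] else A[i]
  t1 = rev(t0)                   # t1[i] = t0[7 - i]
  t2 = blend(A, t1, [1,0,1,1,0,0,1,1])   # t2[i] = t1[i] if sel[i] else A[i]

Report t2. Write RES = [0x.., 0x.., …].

t0 = [0x4f, 0x07, 0x10, 0xa7, 0x9b, 0x09, 0x82, 0x49]
t1 = [0x49, 0x82, 0x09, 0x9b, 0xa7, 0x10, 0x07, 0x4f]
t2 = [0x49, 0x07, 0x09, 0x9b, 0xc9, 0x09, 0x07, 0x4f]

RES = [ 0x49  0x07  0x09  0x9b  0xc9  0x09  0x07  0x4f ]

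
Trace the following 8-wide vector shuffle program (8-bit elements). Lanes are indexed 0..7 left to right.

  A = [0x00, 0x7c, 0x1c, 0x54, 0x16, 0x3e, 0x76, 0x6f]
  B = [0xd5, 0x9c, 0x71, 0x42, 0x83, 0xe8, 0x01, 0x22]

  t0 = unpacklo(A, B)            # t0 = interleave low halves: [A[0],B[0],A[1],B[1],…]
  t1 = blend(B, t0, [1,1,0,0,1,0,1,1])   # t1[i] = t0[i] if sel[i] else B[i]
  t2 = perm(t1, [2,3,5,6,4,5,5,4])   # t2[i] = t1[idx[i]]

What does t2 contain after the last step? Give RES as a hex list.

RES = [ 0x71  0x42  0xe8  0x54  0x1c  0xe8  0xe8  0x1c ]

→ t0 |00|d5|7c|9c|1c|71|54|42|
→ t1 |00|d5|71|42|1c|e8|54|42|
→ t2 |71|42|e8|54|1c|e8|e8|1c|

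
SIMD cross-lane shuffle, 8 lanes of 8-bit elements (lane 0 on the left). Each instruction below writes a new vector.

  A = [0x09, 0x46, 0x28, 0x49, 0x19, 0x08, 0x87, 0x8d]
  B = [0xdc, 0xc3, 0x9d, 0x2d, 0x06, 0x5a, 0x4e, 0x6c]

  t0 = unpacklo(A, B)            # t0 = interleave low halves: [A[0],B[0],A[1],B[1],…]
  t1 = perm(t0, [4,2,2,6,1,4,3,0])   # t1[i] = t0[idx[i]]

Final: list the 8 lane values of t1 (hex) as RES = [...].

RES = [ 0x28  0x46  0x46  0x49  0xdc  0x28  0xc3  0x09 ]

  t0: 09 dc 46 c3 28 9d 49 2d
  t1: 28 46 46 49 dc 28 c3 09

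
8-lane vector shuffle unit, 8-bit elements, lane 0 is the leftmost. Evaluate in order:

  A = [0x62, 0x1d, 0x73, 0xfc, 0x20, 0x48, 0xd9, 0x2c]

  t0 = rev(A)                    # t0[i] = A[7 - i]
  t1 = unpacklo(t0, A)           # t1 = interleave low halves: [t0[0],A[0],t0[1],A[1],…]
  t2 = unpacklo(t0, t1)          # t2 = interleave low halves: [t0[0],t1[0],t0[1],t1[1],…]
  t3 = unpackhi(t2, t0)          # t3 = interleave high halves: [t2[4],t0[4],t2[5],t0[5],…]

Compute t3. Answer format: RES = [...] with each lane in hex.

  t0: 2c d9 48 20 fc 73 1d 62
  t1: 2c 62 d9 1d 48 73 20 fc
  t2: 2c 2c d9 62 48 d9 20 1d
  t3: 48 fc d9 73 20 1d 1d 62

RES = [ 0x48  0xfc  0xd9  0x73  0x20  0x1d  0x1d  0x62 ]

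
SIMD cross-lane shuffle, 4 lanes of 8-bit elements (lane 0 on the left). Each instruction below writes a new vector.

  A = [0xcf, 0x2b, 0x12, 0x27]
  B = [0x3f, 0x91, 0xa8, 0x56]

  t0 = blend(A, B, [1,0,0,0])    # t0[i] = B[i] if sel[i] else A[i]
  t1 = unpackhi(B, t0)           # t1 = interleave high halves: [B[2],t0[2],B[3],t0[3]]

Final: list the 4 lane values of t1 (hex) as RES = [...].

RES = [0xa8, 0x12, 0x56, 0x27]

→ t0 |3f|2b|12|27|
→ t1 |a8|12|56|27|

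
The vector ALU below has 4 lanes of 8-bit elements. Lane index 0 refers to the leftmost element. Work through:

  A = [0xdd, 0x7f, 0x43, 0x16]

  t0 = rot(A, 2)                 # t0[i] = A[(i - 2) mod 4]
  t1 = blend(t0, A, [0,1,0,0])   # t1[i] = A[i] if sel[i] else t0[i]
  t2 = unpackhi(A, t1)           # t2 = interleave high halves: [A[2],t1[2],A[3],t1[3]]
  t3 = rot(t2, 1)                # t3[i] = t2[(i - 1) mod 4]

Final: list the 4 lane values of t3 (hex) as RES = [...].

RES = [0x7f, 0x43, 0xdd, 0x16]

→ t0 |43|16|dd|7f|
→ t1 |43|7f|dd|7f|
→ t2 |43|dd|16|7f|
→ t3 |7f|43|dd|16|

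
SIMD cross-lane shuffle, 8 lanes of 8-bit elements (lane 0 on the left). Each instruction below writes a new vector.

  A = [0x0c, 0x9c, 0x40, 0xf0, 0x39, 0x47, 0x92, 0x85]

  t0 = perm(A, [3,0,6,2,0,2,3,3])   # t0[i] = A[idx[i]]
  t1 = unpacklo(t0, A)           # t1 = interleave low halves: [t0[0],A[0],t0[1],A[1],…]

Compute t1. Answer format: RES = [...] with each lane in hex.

RES = [0xf0, 0x0c, 0x0c, 0x9c, 0x92, 0x40, 0x40, 0xf0]

t0 = [0xf0, 0x0c, 0x92, 0x40, 0x0c, 0x40, 0xf0, 0xf0]
t1 = [0xf0, 0x0c, 0x0c, 0x9c, 0x92, 0x40, 0x40, 0xf0]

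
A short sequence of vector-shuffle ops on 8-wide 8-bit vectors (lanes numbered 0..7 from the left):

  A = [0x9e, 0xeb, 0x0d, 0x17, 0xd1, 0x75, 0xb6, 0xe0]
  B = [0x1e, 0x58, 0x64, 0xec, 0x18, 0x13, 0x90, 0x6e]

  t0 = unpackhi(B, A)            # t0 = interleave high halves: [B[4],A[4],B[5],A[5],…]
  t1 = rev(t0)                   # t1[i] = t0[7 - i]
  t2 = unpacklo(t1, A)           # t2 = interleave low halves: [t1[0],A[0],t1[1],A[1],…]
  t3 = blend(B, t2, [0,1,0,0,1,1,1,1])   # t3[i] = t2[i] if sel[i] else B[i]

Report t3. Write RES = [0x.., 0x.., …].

RES = [ 0x1e  0x9e  0x64  0xec  0xb6  0x0d  0x90  0x17 ]

t0 = [0x18, 0xd1, 0x13, 0x75, 0x90, 0xb6, 0x6e, 0xe0]
t1 = [0xe0, 0x6e, 0xb6, 0x90, 0x75, 0x13, 0xd1, 0x18]
t2 = [0xe0, 0x9e, 0x6e, 0xeb, 0xb6, 0x0d, 0x90, 0x17]
t3 = [0x1e, 0x9e, 0x64, 0xec, 0xb6, 0x0d, 0x90, 0x17]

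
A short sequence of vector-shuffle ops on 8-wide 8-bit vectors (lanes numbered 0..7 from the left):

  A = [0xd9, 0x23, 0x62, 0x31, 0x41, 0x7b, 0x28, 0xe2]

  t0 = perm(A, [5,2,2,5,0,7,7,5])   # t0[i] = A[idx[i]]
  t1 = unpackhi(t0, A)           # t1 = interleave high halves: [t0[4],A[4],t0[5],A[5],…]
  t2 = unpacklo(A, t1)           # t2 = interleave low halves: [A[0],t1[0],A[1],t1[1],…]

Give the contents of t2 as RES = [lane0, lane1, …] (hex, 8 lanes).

RES = [ 0xd9  0xd9  0x23  0x41  0x62  0xe2  0x31  0x7b ]

t0 = [0x7b, 0x62, 0x62, 0x7b, 0xd9, 0xe2, 0xe2, 0x7b]
t1 = [0xd9, 0x41, 0xe2, 0x7b, 0xe2, 0x28, 0x7b, 0xe2]
t2 = [0xd9, 0xd9, 0x23, 0x41, 0x62, 0xe2, 0x31, 0x7b]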